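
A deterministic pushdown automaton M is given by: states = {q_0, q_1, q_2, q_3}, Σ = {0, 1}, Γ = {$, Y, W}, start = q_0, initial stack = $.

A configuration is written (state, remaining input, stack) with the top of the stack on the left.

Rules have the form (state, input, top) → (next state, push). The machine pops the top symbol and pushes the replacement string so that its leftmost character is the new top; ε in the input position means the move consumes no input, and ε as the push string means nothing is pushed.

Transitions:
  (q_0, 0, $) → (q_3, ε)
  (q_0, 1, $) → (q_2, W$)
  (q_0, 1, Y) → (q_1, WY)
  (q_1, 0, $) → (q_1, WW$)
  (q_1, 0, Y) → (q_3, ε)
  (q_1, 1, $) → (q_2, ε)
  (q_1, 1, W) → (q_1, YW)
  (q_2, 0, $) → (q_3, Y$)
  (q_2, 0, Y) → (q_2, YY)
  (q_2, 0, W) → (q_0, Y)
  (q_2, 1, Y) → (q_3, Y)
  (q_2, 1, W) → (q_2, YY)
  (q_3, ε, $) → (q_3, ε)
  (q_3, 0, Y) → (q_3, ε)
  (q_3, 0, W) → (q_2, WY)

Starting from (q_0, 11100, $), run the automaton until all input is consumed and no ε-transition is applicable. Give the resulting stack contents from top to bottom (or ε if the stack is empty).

ε

(q_0, 11100, $) ⊢ (q_2, 1100, W$) ⊢ (q_2, 100, YY$) ⊢ (q_3, 00, YY$) ⊢ (q_3, 0, Y$) ⊢ (q_3, ε, $) ⊢ (q_3, ε, ε)
All input consumed in state q_3 with stack ε.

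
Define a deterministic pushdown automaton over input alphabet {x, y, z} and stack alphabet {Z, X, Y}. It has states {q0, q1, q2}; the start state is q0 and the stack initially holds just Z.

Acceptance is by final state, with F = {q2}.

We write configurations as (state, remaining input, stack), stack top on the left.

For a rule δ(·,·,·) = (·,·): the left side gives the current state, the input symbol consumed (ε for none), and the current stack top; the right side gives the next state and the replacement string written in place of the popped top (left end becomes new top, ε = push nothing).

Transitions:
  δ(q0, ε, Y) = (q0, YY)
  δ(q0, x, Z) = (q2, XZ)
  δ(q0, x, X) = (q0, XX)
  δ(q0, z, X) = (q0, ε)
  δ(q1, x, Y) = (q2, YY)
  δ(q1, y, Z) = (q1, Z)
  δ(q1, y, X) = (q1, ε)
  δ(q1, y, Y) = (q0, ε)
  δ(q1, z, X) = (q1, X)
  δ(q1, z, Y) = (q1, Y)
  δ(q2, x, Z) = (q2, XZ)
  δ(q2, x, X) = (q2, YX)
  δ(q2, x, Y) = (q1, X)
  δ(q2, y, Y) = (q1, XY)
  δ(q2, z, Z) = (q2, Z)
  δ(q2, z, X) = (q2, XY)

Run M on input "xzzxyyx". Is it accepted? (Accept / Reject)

(q0, xzzxyyx, Z)
  read x, top Z: go to q2, push XZ → (q2, zzxyyx, XZ)
  read z, top X: go to q2, push XY → (q2, zxyyx, XYZ)
  read z, top X: go to q2, push XY → (q2, xyyx, XYYZ)
  read x, top X: go to q2, push YX → (q2, yyx, YXYYZ)
  read y, top Y: go to q1, push XY → (q1, yx, XYXYYZ)
  read y, top X: go to q1, push ε → (q1, x, YXYYZ)
  read x, top Y: go to q2, push YY → (q2, ε, YYXYYZ)
All input consumed; state q2 ∈ F.

Accept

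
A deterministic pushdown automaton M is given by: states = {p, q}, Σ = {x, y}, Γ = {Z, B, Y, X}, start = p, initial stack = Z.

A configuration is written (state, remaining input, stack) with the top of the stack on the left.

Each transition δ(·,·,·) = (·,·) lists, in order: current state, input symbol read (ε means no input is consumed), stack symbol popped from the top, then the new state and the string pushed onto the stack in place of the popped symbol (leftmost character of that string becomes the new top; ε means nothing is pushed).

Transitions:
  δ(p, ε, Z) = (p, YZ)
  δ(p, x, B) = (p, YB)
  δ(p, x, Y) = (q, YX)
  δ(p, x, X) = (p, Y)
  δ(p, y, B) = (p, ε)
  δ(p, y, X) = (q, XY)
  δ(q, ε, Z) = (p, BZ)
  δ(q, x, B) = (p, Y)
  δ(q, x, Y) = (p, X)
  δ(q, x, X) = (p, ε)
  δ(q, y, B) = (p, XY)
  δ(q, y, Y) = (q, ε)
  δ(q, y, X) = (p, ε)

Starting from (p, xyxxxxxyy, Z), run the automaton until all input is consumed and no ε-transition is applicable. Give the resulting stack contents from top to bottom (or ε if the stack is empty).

XZ

(p, xyxxxxxyy, Z)
  ε-move, top Z: go to p, push YZ → (p, xyxxxxxyy, YZ)
  read x, top Y: go to q, push YX → (q, yxxxxxyy, YXZ)
  read y, top Y: go to q, push ε → (q, xxxxxyy, XZ)
  read x, top X: go to p, push ε → (p, xxxxyy, Z)
  ε-move, top Z: go to p, push YZ → (p, xxxxyy, YZ)
  read x, top Y: go to q, push YX → (q, xxxyy, YXZ)
  read x, top Y: go to p, push X → (p, xxyy, XXZ)
  read x, top X: go to p, push Y → (p, xyy, YXZ)
  read x, top Y: go to q, push YX → (q, yy, YXXZ)
  read y, top Y: go to q, push ε → (q, y, XXZ)
  read y, top X: go to p, push ε → (p, ε, XZ)
All input consumed in state p with stack XZ.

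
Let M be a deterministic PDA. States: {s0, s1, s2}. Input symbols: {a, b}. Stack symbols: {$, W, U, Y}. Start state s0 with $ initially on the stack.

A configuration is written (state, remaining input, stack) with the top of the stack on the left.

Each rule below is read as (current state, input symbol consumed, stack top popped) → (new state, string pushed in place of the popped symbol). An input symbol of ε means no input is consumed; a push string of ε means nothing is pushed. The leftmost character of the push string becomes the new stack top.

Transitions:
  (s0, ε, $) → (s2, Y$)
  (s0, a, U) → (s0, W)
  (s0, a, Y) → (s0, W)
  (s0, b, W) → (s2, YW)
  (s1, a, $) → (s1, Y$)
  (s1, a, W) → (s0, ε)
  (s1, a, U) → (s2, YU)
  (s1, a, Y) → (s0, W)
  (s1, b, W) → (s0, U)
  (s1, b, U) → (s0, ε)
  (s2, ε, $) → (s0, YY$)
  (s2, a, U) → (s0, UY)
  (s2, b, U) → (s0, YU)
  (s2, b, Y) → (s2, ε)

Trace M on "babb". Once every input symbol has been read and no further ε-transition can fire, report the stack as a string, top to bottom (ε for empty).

WY$

(s0, babb, $)
  ε-move, top $: go to s2, push Y$ → (s2, babb, Y$)
  read b, top Y: go to s2, push ε → (s2, abb, $)
  ε-move, top $: go to s0, push YY$ → (s0, abb, YY$)
  read a, top Y: go to s0, push W → (s0, bb, WY$)
  read b, top W: go to s2, push YW → (s2, b, YWY$)
  read b, top Y: go to s2, push ε → (s2, ε, WY$)
All input consumed in state s2 with stack WY$.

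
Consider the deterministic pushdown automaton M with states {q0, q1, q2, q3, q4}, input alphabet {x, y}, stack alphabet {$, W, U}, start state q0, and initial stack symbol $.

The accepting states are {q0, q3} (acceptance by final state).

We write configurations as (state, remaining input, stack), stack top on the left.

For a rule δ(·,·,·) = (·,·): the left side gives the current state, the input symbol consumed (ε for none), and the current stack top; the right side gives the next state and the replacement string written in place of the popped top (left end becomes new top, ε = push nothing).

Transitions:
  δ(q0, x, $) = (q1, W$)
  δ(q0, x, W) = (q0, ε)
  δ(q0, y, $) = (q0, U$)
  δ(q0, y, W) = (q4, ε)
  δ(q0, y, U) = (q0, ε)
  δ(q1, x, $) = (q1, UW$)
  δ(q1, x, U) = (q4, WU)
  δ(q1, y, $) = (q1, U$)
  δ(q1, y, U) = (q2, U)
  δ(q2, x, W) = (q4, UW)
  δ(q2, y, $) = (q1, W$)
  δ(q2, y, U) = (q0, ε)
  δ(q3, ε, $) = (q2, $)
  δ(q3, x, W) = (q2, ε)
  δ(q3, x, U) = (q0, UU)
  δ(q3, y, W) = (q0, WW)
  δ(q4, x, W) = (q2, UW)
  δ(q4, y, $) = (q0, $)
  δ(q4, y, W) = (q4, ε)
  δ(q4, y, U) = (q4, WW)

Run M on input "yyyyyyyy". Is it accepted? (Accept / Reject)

(q0, yyyyyyyy, $)
  read y, top $: go to q0, push U$ → (q0, yyyyyyy, U$)
  read y, top U: go to q0, push ε → (q0, yyyyyy, $)
  read y, top $: go to q0, push U$ → (q0, yyyyy, U$)
  read y, top U: go to q0, push ε → (q0, yyyy, $)
  read y, top $: go to q0, push U$ → (q0, yyy, U$)
  read y, top U: go to q0, push ε → (q0, yy, $)
  read y, top $: go to q0, push U$ → (q0, y, U$)
  read y, top U: go to q0, push ε → (q0, ε, $)
All input consumed; state q0 ∈ F.

Accept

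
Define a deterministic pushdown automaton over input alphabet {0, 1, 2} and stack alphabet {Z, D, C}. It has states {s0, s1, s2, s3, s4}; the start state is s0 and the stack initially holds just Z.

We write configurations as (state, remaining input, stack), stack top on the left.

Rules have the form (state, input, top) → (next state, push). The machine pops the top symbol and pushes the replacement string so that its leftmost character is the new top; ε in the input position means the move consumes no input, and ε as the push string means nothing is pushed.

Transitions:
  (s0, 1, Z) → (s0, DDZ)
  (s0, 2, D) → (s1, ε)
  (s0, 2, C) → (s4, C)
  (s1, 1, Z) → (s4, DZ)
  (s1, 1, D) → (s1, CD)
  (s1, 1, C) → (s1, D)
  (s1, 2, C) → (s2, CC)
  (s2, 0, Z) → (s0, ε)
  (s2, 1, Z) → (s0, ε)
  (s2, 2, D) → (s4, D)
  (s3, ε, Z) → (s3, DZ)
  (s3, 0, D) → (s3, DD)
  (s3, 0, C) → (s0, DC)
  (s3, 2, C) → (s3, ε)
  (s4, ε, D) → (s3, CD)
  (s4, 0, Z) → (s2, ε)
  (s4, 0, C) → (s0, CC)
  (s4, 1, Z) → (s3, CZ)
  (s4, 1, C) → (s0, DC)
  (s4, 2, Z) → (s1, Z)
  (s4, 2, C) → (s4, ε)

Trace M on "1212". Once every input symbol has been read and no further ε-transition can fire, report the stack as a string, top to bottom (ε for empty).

CCDZ

(s0, 1212, Z) ⊢ (s0, 212, DDZ) ⊢ (s1, 12, DZ) ⊢ (s1, 2, CDZ) ⊢ (s2, ε, CCDZ)
All input consumed in state s2 with stack CCDZ.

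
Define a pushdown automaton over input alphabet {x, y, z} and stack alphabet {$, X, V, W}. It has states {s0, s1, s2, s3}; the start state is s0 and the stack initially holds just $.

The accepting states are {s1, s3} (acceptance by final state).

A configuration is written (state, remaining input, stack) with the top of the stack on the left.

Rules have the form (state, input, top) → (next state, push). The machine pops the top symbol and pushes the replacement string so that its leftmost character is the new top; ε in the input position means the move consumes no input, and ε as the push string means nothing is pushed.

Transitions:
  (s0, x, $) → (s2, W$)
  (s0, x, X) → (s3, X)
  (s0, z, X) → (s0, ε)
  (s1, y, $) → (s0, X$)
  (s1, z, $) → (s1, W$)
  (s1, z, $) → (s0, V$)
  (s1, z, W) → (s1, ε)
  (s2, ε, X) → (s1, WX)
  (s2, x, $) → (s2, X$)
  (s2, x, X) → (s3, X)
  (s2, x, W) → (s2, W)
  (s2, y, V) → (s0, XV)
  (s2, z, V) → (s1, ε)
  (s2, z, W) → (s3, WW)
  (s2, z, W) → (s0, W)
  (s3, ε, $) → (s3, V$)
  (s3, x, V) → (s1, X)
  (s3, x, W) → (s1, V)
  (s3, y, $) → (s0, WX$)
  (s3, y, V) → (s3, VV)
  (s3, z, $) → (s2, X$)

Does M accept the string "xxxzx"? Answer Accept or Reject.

Accept

One accepting computation: (s0, xxxzx, $) ⊢ (s2, xxzx, W$) ⊢ (s2, xzx, W$) ⊢ (s2, zx, W$) ⊢ (s3, x, WW$) ⊢ (s1, ε, VW$)
All input consumed and state s1 ∈ F.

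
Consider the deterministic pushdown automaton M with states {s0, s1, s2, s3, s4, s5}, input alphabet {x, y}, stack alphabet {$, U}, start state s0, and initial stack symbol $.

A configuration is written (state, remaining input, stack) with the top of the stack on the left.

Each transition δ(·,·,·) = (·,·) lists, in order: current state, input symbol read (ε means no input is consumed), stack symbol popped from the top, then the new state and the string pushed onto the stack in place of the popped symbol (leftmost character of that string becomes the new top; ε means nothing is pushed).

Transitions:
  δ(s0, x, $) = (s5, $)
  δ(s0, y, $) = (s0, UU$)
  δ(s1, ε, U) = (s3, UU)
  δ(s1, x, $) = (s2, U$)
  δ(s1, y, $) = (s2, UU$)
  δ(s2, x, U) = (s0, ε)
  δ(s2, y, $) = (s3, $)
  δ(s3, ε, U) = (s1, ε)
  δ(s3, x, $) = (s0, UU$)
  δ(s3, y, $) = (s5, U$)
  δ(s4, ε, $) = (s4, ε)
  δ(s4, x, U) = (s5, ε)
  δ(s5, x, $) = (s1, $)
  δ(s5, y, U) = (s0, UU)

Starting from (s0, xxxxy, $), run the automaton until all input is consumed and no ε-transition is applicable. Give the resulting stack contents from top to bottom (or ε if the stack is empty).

(s0, xxxxy, $)
  read x, top $: go to s5, push $ → (s5, xxxy, $)
  read x, top $: go to s1, push $ → (s1, xxy, $)
  read x, top $: go to s2, push U$ → (s2, xy, U$)
  read x, top U: go to s0, push ε → (s0, y, $)
  read y, top $: go to s0, push UU$ → (s0, ε, UU$)
All input consumed in state s0 with stack UU$.

UU$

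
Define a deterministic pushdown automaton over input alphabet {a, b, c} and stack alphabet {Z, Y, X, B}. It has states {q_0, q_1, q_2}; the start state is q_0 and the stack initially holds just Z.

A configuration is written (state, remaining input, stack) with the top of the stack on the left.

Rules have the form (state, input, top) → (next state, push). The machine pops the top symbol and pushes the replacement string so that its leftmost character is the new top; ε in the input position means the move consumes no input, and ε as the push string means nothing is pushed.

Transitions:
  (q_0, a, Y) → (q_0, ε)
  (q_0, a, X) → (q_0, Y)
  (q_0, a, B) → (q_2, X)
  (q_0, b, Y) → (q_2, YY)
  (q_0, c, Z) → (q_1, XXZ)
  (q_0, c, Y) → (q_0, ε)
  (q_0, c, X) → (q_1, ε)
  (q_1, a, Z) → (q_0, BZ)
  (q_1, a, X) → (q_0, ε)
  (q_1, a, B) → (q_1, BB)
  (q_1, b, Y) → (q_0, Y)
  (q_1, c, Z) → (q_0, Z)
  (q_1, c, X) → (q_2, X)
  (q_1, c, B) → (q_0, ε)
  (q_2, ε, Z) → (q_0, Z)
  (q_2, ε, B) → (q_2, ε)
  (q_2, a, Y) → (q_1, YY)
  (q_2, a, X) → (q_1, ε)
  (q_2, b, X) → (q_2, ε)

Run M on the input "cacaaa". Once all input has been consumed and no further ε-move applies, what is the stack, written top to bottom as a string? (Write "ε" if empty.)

Z

(q_0, cacaaa, Z)
  read c, top Z: go to q_1, push XXZ → (q_1, acaaa, XXZ)
  read a, top X: go to q_0, push ε → (q_0, caaa, XZ)
  read c, top X: go to q_1, push ε → (q_1, aaa, Z)
  read a, top Z: go to q_0, push BZ → (q_0, aa, BZ)
  read a, top B: go to q_2, push X → (q_2, a, XZ)
  read a, top X: go to q_1, push ε → (q_1, ε, Z)
All input consumed in state q_1 with stack Z.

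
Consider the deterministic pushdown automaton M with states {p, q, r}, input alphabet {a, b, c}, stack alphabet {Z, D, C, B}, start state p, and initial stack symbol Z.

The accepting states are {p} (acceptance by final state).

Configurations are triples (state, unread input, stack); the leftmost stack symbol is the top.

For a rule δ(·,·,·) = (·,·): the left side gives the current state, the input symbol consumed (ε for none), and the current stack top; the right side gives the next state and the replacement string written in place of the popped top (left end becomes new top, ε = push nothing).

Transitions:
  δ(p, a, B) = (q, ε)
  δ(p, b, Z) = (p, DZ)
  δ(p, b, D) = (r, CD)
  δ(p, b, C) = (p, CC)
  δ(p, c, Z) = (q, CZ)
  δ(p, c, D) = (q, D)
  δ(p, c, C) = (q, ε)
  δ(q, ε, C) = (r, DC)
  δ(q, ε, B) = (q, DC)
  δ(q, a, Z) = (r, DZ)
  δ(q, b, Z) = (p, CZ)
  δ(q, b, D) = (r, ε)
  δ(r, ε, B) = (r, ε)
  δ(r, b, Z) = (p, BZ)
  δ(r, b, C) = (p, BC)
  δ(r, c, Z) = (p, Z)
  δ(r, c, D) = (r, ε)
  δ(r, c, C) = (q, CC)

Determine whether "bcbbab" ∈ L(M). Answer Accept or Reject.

Accept

(p, bcbbab, Z)
  read b, top Z: go to p, push DZ → (p, cbbab, DZ)
  read c, top D: go to q, push D → (q, bbab, DZ)
  read b, top D: go to r, push ε → (r, bab, Z)
  read b, top Z: go to p, push BZ → (p, ab, BZ)
  read a, top B: go to q, push ε → (q, b, Z)
  read b, top Z: go to p, push CZ → (p, ε, CZ)
All input consumed; state p ∈ F.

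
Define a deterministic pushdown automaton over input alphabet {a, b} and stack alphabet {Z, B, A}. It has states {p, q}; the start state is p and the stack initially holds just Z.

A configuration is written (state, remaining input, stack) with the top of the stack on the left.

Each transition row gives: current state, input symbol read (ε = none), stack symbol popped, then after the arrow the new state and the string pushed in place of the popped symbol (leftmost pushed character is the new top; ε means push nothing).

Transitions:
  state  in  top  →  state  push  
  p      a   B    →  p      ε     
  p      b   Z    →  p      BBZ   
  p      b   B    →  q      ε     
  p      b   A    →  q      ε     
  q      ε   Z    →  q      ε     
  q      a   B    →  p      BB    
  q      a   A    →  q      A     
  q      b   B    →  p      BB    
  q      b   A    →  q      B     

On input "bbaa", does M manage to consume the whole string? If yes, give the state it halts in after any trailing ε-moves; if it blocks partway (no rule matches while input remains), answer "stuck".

(p, bbaa, Z) ⊢ (p, baa, BBZ) ⊢ (q, aa, BZ) ⊢ (p, a, BBZ) ⊢ (p, ε, BZ)
All input consumed; M is in state p.

p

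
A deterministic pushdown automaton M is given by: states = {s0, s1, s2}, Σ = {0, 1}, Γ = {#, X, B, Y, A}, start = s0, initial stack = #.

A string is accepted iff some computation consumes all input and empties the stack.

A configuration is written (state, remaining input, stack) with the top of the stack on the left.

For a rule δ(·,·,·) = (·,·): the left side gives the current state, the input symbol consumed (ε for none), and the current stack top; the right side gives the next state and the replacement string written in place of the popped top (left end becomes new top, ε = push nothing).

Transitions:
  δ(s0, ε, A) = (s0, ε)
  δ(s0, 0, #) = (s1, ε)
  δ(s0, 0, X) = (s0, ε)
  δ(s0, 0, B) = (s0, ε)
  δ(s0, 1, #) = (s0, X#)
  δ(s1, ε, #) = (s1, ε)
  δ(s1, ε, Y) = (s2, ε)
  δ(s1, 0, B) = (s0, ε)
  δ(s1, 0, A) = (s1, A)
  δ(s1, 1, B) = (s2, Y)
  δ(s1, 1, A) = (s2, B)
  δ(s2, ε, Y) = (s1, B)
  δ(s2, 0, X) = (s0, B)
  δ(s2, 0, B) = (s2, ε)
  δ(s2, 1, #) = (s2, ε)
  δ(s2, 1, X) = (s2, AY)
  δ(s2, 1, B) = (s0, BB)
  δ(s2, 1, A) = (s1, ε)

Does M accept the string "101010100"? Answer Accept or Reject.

Accept

(s0, 101010100, #)
  read 1, top #: go to s0, push X# → (s0, 01010100, X#)
  read 0, top X: go to s0, push ε → (s0, 1010100, #)
  read 1, top #: go to s0, push X# → (s0, 010100, X#)
  read 0, top X: go to s0, push ε → (s0, 10100, #)
  read 1, top #: go to s0, push X# → (s0, 0100, X#)
  read 0, top X: go to s0, push ε → (s0, 100, #)
  read 1, top #: go to s0, push X# → (s0, 00, X#)
  read 0, top X: go to s0, push ε → (s0, 0, #)
  read 0, top #: go to s1, push ε → (s1, ε, ε)
All input consumed and the stack is empty.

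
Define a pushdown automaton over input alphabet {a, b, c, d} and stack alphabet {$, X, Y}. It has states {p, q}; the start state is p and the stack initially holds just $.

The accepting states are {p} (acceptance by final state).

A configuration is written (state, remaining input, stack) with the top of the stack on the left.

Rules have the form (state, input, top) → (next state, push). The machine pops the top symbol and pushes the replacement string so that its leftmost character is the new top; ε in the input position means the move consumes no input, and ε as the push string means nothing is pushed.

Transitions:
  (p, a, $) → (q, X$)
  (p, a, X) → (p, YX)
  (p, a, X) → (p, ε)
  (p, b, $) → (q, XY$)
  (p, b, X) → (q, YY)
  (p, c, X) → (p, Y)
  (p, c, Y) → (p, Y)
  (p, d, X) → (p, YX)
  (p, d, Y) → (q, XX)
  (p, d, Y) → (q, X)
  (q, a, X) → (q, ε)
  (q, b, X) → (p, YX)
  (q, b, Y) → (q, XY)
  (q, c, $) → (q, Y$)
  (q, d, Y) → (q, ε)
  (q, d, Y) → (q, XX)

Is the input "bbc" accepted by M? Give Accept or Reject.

One accepting computation: (p, bbc, $) ⊢ (q, bc, XY$) ⊢ (p, c, YXY$) ⊢ (p, ε, YXY$)
All input consumed and state p ∈ F.

Accept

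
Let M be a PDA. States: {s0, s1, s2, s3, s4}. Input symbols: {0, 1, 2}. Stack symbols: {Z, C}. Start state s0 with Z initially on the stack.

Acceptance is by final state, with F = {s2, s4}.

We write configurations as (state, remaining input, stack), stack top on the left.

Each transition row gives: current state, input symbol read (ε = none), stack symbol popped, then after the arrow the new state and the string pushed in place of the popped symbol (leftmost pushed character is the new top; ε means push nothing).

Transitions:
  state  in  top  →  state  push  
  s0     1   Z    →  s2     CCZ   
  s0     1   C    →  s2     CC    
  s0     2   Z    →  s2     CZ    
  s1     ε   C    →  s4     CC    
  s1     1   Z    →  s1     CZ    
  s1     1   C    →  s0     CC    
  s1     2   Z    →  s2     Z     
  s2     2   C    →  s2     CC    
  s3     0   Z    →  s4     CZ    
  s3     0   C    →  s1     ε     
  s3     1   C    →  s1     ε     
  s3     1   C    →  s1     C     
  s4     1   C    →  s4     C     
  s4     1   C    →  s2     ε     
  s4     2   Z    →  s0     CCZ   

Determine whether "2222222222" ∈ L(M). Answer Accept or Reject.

One accepting computation: (s0, 2222222222, Z) ⊢ (s2, 222222222, CZ) ⊢ (s2, 22222222, CCZ) ⊢ (s2, 2222222, CCCZ) ⊢ (s2, 222222, CCCCZ) ⊢ (s2, 22222, CCCCCZ) ⊢ (s2, 2222, CCCCCCZ) ⊢ (s2, 222, CCCCCCCZ) ⊢ (s2, 22, CCCCCCCCZ) ⊢ (s2, 2, CCCCCCCCCZ) ⊢ (s2, ε, CCCCCCCCCCZ)
All input consumed and state s2 ∈ F.

Accept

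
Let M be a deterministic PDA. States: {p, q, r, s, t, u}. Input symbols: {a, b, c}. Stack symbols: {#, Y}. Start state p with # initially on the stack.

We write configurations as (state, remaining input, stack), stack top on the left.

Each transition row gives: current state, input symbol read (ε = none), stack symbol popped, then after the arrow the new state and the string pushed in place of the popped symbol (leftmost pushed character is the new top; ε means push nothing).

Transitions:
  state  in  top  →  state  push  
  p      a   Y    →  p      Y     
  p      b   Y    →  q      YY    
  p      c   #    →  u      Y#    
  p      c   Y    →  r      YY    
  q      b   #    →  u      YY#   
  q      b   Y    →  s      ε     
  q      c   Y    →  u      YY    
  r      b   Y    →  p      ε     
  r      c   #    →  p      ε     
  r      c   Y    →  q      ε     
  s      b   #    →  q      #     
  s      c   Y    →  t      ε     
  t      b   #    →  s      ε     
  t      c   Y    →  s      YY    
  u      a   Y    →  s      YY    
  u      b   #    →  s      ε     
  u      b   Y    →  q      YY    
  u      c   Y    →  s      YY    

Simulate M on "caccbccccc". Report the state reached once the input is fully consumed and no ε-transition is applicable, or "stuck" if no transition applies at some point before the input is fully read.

(p, caccbccccc, #)
  read c, top #: go to u, push Y# → (u, accbccccc, Y#)
  read a, top Y: go to s, push YY → (s, ccbccccc, YY#)
  read c, top Y: go to t, push ε → (t, cbccccc, Y#)
  read c, top Y: go to s, push YY → (s, bccccc, YY#)
No transition for (s, b, top Y); M blocks with input bccccc remaining.

stuck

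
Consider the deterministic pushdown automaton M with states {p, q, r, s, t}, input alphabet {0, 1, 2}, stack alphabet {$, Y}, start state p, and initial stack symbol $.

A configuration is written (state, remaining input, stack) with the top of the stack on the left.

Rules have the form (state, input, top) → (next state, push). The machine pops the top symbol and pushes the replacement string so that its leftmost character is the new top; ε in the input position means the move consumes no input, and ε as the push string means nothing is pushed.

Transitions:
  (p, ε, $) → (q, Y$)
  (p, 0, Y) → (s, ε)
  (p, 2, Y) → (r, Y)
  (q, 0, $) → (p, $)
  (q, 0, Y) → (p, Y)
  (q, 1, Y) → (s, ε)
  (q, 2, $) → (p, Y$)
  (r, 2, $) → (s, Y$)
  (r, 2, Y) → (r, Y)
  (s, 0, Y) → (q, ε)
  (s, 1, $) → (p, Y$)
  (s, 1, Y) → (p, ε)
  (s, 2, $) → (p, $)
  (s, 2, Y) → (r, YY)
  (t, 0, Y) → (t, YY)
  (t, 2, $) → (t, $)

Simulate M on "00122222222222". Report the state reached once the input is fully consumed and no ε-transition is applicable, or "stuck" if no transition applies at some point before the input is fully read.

(p, 00122222222222, $)
  ε-move, top $: go to q, push Y$ → (q, 00122222222222, Y$)
  read 0, top Y: go to p, push Y → (p, 0122222222222, Y$)
  read 0, top Y: go to s, push ε → (s, 122222222222, $)
  read 1, top $: go to p, push Y$ → (p, 22222222222, Y$)
  read 2, top Y: go to r, push Y → (r, 2222222222, Y$)
  read 2, top Y: go to r, push Y → (r, 222222222, Y$)
  read 2, top Y: go to r, push Y → (r, 22222222, Y$)
  read 2, top Y: go to r, push Y → (r, 2222222, Y$)
  read 2, top Y: go to r, push Y → (r, 222222, Y$)
  read 2, top Y: go to r, push Y → (r, 22222, Y$)
  read 2, top Y: go to r, push Y → (r, 2222, Y$)
  read 2, top Y: go to r, push Y → (r, 222, Y$)
  read 2, top Y: go to r, push Y → (r, 22, Y$)
  read 2, top Y: go to r, push Y → (r, 2, Y$)
  read 2, top Y: go to r, push Y → (r, ε, Y$)
All input consumed; M is in state r.

r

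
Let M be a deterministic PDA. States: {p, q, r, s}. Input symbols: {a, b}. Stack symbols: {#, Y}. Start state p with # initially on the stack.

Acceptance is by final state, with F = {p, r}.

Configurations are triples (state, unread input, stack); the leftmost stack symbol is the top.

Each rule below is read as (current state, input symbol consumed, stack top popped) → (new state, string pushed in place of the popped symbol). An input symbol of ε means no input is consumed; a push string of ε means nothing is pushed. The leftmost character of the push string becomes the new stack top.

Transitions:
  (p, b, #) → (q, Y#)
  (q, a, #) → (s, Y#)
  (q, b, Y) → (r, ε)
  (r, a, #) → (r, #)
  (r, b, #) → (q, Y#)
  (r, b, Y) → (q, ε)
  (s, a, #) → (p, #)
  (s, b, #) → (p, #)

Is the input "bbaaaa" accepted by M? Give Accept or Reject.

(p, bbaaaa, #)
  read b, top #: go to q, push Y# → (q, baaaa, Y#)
  read b, top Y: go to r, push ε → (r, aaaa, #)
  read a, top #: go to r, push # → (r, aaa, #)
  read a, top #: go to r, push # → (r, aa, #)
  read a, top #: go to r, push # → (r, a, #)
  read a, top #: go to r, push # → (r, ε, #)
All input consumed; state r ∈ F.

Accept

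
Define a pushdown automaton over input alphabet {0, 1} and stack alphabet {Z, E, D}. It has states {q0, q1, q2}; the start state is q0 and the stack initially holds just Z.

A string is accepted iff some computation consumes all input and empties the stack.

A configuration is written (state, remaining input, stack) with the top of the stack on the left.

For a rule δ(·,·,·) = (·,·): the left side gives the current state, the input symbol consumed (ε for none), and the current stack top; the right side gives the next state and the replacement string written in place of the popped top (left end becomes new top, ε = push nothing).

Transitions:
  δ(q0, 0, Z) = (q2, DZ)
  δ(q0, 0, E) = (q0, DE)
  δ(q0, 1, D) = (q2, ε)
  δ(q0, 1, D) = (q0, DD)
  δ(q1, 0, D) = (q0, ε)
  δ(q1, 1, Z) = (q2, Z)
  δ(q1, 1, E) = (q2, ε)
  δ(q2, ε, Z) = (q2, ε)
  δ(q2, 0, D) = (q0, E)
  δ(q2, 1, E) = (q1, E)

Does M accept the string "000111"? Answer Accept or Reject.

One accepting computation: (q0, 000111, Z) ⊢ (q2, 00111, DZ) ⊢ (q0, 0111, EZ) ⊢ (q0, 111, DEZ) ⊢ (q2, 11, EZ) ⊢ (q1, 1, EZ) ⊢ (q2, ε, Z) ⊢ (q2, ε, ε)
All input consumed and the stack is empty.

Accept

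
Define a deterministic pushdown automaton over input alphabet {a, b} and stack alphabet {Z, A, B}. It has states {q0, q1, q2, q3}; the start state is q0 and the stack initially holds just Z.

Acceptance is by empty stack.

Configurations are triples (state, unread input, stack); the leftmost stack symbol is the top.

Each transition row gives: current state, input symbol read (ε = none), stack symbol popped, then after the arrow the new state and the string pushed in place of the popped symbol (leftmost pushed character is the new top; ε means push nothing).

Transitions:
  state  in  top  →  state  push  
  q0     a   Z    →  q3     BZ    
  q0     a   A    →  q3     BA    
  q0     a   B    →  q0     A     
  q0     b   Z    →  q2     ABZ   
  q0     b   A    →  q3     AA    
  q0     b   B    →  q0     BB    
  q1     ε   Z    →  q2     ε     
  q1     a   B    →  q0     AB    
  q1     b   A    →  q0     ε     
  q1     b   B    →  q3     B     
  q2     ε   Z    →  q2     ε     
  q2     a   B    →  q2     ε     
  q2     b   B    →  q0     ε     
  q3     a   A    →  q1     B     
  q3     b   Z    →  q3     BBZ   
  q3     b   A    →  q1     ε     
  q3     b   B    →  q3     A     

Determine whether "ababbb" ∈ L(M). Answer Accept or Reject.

(q0, ababbb, Z) ⊢ (q3, babbb, BZ) ⊢ (q3, abbb, AZ) ⊢ (q1, bbb, BZ) ⊢ (q3, bb, BZ) ⊢ (q3, b, AZ) ⊢ (q1, ε, Z) ⊢ (q2, ε, ε)
All input consumed and the stack is empty.

Accept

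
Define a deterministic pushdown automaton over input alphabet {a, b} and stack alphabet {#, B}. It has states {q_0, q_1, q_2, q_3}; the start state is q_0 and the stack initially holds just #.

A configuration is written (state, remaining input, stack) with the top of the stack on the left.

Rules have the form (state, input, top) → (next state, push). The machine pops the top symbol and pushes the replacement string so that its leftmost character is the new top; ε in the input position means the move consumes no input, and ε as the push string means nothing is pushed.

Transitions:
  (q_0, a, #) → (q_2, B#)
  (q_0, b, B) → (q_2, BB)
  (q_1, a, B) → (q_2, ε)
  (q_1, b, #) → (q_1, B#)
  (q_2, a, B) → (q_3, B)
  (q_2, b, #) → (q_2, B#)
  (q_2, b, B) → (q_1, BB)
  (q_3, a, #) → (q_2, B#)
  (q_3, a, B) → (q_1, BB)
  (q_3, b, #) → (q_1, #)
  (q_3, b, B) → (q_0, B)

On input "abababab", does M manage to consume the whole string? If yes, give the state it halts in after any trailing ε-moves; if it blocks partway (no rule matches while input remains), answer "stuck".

(q_0, abababab, #)
  read a, top #: go to q_2, push B# → (q_2, bababab, B#)
  read b, top B: go to q_1, push BB → (q_1, ababab, BB#)
  read a, top B: go to q_2, push ε → (q_2, babab, B#)
  read b, top B: go to q_1, push BB → (q_1, abab, BB#)
  read a, top B: go to q_2, push ε → (q_2, bab, B#)
  read b, top B: go to q_1, push BB → (q_1, ab, BB#)
  read a, top B: go to q_2, push ε → (q_2, b, B#)
  read b, top B: go to q_1, push BB → (q_1, ε, BB#)
All input consumed; M is in state q_1.

q_1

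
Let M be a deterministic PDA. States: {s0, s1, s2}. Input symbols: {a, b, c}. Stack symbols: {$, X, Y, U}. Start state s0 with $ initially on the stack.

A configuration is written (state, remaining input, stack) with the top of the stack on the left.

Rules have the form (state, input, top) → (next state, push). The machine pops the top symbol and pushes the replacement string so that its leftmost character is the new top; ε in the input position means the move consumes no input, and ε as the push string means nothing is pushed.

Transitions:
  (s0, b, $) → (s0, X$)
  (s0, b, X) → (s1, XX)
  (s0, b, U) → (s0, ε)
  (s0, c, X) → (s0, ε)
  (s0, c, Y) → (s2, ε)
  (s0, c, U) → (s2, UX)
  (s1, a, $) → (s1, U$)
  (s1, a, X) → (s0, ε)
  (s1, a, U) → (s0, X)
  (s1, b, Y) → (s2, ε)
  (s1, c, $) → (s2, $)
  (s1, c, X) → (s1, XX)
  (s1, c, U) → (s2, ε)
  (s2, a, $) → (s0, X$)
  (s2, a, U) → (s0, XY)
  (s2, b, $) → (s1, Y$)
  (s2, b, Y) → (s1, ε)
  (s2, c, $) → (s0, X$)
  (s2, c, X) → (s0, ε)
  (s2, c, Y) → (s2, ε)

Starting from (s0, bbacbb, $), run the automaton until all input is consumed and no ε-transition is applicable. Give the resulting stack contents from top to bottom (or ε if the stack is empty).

(s0, bbacbb, $) ⊢ (s0, bacbb, X$) ⊢ (s1, acbb, XX$) ⊢ (s0, cbb, X$) ⊢ (s0, bb, $) ⊢ (s0, b, X$) ⊢ (s1, ε, XX$)
All input consumed in state s1 with stack XX$.

XX$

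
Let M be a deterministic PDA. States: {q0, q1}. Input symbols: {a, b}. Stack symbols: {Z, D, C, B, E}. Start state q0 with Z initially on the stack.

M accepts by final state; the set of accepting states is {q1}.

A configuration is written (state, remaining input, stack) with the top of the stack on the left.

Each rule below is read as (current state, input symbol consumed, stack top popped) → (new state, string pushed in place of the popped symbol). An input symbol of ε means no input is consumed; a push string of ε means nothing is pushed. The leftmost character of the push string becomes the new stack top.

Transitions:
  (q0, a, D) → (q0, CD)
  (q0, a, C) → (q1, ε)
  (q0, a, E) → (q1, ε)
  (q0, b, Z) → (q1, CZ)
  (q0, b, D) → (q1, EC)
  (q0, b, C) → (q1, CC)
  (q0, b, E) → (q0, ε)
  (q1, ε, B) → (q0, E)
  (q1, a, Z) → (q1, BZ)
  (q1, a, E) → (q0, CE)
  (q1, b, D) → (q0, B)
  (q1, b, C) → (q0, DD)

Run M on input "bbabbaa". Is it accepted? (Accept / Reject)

(q0, bbabbaa, Z)
  read b, top Z: go to q1, push CZ → (q1, babbaa, CZ)
  read b, top C: go to q0, push DD → (q0, abbaa, DDZ)
  read a, top D: go to q0, push CD → (q0, bbaa, CDDZ)
  read b, top C: go to q1, push CC → (q1, baa, CCDDZ)
  read b, top C: go to q0, push DD → (q0, aa, DDCDDZ)
  read a, top D: go to q0, push CD → (q0, a, CDDCDDZ)
  read a, top C: go to q1, push ε → (q1, ε, DDCDDZ)
All input consumed; state q1 ∈ F.

Accept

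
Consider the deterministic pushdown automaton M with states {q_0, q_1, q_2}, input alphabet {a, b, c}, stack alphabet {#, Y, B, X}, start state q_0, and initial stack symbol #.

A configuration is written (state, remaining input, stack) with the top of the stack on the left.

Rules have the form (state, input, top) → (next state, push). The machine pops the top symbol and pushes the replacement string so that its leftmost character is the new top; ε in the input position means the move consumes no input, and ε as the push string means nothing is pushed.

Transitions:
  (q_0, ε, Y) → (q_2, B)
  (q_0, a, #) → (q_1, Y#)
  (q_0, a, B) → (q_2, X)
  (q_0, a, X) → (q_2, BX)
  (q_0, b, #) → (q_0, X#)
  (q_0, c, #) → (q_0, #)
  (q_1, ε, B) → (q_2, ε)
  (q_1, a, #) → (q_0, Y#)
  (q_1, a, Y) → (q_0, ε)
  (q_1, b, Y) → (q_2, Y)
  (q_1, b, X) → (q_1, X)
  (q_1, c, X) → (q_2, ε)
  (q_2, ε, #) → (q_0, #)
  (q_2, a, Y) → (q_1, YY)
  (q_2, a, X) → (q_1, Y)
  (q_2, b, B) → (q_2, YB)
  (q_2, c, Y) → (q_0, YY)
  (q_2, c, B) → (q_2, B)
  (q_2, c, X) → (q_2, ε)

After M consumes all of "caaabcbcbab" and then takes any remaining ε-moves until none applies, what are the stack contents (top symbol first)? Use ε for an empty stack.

(q_0, caaabcbcbab, #) ⊢ (q_0, aaabcbcbab, #) ⊢ (q_1, aabcbcbab, Y#) ⊢ (q_0, abcbcbab, #) ⊢ (q_1, bcbcbab, Y#) ⊢ (q_2, cbcbab, Y#) ⊢ (q_0, bcbab, YY#) ⊢ (q_2, bcbab, BY#) ⊢ (q_2, cbab, YBY#) ⊢ (q_0, bab, YYBY#) ⊢ (q_2, bab, BYBY#) ⊢ (q_2, ab, YBYBY#) ⊢ (q_1, b, YYBYBY#) ⊢ (q_2, ε, YYBYBY#)
All input consumed in state q_2 with stack YYBYBY#.

YYBYBY#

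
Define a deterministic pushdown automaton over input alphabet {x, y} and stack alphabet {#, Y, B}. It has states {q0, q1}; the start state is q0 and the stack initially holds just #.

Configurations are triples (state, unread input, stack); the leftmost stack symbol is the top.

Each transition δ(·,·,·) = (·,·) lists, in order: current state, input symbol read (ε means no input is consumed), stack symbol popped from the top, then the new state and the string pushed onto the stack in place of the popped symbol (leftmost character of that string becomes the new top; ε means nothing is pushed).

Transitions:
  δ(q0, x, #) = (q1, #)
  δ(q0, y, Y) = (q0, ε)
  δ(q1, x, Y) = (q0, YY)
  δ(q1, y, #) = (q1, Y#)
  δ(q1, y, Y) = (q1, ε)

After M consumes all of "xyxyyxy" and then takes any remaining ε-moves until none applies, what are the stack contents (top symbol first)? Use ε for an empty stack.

(q0, xyxyyxy, #) ⊢ (q1, yxyyxy, #) ⊢ (q1, xyyxy, Y#) ⊢ (q0, yyxy, YY#) ⊢ (q0, yxy, Y#) ⊢ (q0, xy, #) ⊢ (q1, y, #) ⊢ (q1, ε, Y#)
All input consumed in state q1 with stack Y#.

Y#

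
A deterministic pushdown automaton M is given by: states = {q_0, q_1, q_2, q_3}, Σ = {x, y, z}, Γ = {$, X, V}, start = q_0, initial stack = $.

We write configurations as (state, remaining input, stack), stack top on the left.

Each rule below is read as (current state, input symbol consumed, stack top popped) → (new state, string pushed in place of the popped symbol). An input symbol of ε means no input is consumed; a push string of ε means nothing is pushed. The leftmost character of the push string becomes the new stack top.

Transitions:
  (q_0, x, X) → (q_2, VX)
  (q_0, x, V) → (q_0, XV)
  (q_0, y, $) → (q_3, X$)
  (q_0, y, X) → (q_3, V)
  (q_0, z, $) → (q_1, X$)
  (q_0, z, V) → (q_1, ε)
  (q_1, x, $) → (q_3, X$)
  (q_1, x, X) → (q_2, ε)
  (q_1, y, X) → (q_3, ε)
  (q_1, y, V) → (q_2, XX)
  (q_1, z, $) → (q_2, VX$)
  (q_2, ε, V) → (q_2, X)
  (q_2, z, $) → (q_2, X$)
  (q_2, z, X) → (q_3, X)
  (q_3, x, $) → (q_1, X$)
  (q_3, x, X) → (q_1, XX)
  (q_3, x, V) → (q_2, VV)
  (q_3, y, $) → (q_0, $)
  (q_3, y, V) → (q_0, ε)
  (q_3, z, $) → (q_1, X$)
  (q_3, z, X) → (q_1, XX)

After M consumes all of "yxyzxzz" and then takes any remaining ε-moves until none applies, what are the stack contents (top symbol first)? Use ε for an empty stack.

(q_0, yxyzxzz, $)
  read y, top $: go to q_3, push X$ → (q_3, xyzxzz, X$)
  read x, top X: go to q_1, push XX → (q_1, yzxzz, XX$)
  read y, top X: go to q_3, push ε → (q_3, zxzz, X$)
  read z, top X: go to q_1, push XX → (q_1, xzz, XX$)
  read x, top X: go to q_2, push ε → (q_2, zz, X$)
  read z, top X: go to q_3, push X → (q_3, z, X$)
  read z, top X: go to q_1, push XX → (q_1, ε, XX$)
All input consumed in state q_1 with stack XX$.

XX$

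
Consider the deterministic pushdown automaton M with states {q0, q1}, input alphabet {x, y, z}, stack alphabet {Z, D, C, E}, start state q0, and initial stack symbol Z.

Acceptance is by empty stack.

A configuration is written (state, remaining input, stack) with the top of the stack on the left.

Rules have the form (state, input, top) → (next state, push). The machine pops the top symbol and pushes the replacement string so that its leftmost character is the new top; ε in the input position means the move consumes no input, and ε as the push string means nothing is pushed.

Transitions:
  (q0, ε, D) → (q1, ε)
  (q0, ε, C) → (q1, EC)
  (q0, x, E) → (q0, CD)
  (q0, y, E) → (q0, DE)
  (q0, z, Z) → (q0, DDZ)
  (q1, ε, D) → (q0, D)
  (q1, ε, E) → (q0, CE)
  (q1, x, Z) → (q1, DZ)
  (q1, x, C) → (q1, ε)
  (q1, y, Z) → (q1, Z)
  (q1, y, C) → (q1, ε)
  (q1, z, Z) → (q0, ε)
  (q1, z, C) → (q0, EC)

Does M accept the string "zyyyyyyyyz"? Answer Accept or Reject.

(q0, zyyyyyyyyz, Z)
  read z, top Z: go to q0, push DDZ → (q0, yyyyyyyyz, DDZ)
  ε-move, top D: go to q1, push ε → (q1, yyyyyyyyz, DZ)
  ε-move, top D: go to q0, push D → (q0, yyyyyyyyz, DZ)
  ε-move, top D: go to q1, push ε → (q1, yyyyyyyyz, Z)
  read y, top Z: go to q1, push Z → (q1, yyyyyyyz, Z)
  read y, top Z: go to q1, push Z → (q1, yyyyyyz, Z)
  read y, top Z: go to q1, push Z → (q1, yyyyyz, Z)
  read y, top Z: go to q1, push Z → (q1, yyyyz, Z)
  read y, top Z: go to q1, push Z → (q1, yyyz, Z)
  read y, top Z: go to q1, push Z → (q1, yyz, Z)
  read y, top Z: go to q1, push Z → (q1, yz, Z)
  read y, top Z: go to q1, push Z → (q1, z, Z)
  read z, top Z: go to q0, push ε → (q0, ε, ε)
All input consumed and the stack is empty.

Accept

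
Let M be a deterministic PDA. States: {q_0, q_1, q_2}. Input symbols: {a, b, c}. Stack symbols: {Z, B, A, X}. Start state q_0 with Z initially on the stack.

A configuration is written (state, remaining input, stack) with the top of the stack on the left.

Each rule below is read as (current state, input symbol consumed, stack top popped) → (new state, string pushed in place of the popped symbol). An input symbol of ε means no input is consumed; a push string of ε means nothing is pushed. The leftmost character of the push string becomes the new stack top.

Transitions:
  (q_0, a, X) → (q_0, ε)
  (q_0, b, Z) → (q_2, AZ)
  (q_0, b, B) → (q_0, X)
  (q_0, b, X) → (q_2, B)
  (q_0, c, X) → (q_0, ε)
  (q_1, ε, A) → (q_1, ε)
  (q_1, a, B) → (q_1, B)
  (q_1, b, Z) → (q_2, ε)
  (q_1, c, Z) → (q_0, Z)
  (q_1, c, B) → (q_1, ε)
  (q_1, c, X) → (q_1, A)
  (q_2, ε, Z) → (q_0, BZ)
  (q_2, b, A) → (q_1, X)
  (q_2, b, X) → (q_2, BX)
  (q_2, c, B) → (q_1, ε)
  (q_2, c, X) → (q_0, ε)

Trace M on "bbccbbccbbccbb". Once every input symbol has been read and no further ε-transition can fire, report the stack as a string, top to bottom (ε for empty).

XZ

(q_0, bbccbbccbbccbb, Z)
  read b, top Z: go to q_2, push AZ → (q_2, bccbbccbbccbb, AZ)
  read b, top A: go to q_1, push X → (q_1, ccbbccbbccbb, XZ)
  read c, top X: go to q_1, push A → (q_1, cbbccbbccbb, AZ)
  ε-move, top A: go to q_1, push ε → (q_1, cbbccbbccbb, Z)
  read c, top Z: go to q_0, push Z → (q_0, bbccbbccbb, Z)
  read b, top Z: go to q_2, push AZ → (q_2, bccbbccbb, AZ)
  read b, top A: go to q_1, push X → (q_1, ccbbccbb, XZ)
  read c, top X: go to q_1, push A → (q_1, cbbccbb, AZ)
  ε-move, top A: go to q_1, push ε → (q_1, cbbccbb, Z)
  read c, top Z: go to q_0, push Z → (q_0, bbccbb, Z)
  read b, top Z: go to q_2, push AZ → (q_2, bccbb, AZ)
  read b, top A: go to q_1, push X → (q_1, ccbb, XZ)
  read c, top X: go to q_1, push A → (q_1, cbb, AZ)
  ε-move, top A: go to q_1, push ε → (q_1, cbb, Z)
  read c, top Z: go to q_0, push Z → (q_0, bb, Z)
  read b, top Z: go to q_2, push AZ → (q_2, b, AZ)
  read b, top A: go to q_1, push X → (q_1, ε, XZ)
All input consumed in state q_1 with stack XZ.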